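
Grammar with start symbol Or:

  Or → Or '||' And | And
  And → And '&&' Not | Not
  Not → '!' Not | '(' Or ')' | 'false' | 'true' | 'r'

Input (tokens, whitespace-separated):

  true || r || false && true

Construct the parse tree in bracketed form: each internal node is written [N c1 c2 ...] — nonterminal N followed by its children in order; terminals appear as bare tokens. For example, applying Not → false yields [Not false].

[Or [Or [Or [And [Not true]]] || [And [Not r]]] || [And [And [Not false]] && [Not true]]]

Or
Or || And
Or || And || And
And || And || And
Not || And || And
true || And || And
true || Not || And
true || r || And
true || r || And && Not
true || r || Not && Not
true || r || false && Not
true || r || false && true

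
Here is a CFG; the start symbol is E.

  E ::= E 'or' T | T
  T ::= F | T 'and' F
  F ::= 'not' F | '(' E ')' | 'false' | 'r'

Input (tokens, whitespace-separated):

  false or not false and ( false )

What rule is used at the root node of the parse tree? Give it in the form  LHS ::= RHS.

E ::= E 'or' T

[E [E [T [F false]]] or [T [T [F not [F false]]] and [F ( [E [T [F false]]] )]]]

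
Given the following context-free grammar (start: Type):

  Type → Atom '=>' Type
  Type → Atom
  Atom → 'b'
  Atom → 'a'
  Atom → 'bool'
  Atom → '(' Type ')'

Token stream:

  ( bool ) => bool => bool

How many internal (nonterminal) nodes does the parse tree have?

[Type [Atom ( [Type [Atom bool]] )] => [Type [Atom bool] => [Type [Atom bool]]]]

8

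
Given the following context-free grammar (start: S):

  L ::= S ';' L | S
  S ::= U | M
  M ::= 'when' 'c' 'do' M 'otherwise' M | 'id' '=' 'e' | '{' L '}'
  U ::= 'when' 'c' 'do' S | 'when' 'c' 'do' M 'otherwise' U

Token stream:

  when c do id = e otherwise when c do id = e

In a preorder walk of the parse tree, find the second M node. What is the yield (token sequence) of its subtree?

id = e

[S [U when c do [M id = e] otherwise [U when c do [S [M id = e]]]]]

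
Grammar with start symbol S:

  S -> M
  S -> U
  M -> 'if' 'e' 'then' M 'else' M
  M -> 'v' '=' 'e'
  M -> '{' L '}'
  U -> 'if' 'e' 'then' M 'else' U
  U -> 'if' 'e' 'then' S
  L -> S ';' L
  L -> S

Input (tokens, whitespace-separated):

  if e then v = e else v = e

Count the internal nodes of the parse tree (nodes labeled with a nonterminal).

[S [M if e then [M v = e] else [M v = e]]]

4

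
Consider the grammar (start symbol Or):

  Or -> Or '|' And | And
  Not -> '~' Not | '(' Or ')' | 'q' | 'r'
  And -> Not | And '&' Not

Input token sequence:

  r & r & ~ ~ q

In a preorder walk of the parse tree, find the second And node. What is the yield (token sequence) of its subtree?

[Or [And [And [And [Not r]] & [Not r]] & [Not ~ [Not ~ [Not q]]]]]

r & r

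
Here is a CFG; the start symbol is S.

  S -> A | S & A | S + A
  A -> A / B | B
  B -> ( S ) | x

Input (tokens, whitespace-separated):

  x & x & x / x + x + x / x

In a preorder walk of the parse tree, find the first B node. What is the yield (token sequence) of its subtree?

x

[S [S [S [S [S [A [B x]]] & [A [B x]]] & [A [A [B x]] / [B x]]] + [A [B x]]] + [A [A [B x]] / [B x]]]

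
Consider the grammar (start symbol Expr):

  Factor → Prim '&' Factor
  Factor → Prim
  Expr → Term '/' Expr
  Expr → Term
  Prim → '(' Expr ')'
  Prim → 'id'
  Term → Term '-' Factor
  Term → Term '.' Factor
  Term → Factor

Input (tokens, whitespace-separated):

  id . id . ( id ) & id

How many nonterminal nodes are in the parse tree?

16

[Expr [Term [Term [Term [Factor [Prim id]]] . [Factor [Prim id]]] . [Factor [Prim ( [Expr [Term [Factor [Prim id]]]] )] & [Factor [Prim id]]]]]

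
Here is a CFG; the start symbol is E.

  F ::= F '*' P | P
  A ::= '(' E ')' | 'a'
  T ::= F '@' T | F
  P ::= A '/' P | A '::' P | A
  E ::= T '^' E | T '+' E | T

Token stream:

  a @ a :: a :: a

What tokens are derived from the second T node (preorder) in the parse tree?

[E [T [F [P [A a]]] @ [T [F [P [A a] :: [P [A a] :: [P [A a]]]]]]]]

a :: a :: a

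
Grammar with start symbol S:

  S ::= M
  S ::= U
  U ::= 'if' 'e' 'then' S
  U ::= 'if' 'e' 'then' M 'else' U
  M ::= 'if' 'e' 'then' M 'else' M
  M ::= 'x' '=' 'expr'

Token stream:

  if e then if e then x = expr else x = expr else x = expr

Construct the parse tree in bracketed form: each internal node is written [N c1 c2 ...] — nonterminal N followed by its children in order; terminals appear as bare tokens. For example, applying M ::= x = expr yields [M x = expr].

S
M
if e then M else M
if e then if e then M else M else M
if e then if e then x = expr else M else M
if e then if e then x = expr else x = expr else M
if e then if e then x = expr else x = expr else x = expr

[S [M if e then [M if e then [M x = expr] else [M x = expr]] else [M x = expr]]]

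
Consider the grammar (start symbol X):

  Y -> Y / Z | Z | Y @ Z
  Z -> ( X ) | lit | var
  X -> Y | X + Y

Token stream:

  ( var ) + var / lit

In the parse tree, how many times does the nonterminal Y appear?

4

[X [X [Y [Z ( [X [Y [Z var]]] )]]] + [Y [Y [Z var]] / [Z lit]]]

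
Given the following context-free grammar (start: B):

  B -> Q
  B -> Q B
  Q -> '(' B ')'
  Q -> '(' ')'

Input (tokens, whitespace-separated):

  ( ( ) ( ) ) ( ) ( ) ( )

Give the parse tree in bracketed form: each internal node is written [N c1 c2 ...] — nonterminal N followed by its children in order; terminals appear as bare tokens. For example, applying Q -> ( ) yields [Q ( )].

[B [Q ( [B [Q ( )] [B [Q ( )]]] )] [B [Q ( )] [B [Q ( )] [B [Q ( )]]]]]

B
Q B
( B ) B
( Q B ) B
( ( ) B ) B
( ( ) Q ) B
( ( ) ( ) ) B
( ( ) ( ) ) Q B
( ( ) ( ) ) ( ) B
( ( ) ( ) ) ( ) Q B
( ( ) ( ) ) ( ) ( ) B
( ( ) ( ) ) ( ) ( ) Q
( ( ) ( ) ) ( ) ( ) ( )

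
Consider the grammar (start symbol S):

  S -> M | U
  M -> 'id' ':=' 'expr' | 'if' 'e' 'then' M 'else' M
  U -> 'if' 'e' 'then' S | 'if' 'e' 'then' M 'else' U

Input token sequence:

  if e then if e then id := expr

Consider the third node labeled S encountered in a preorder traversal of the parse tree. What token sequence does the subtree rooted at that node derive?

id := expr

[S [U if e then [S [U if e then [S [M id := expr]]]]]]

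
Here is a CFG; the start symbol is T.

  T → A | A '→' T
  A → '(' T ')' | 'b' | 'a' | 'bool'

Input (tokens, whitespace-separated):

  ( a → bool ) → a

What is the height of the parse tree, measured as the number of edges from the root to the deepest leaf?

[T [A ( [T [A a] → [T [A bool]]] )] → [T [A a]]]

5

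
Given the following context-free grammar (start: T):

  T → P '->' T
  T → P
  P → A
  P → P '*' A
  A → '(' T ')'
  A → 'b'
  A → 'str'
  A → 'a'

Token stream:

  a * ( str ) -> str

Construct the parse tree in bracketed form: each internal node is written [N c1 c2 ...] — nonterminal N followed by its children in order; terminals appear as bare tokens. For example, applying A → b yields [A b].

T
P -> T
P * A -> T
A * A -> T
a * A -> T
a * ( T ) -> T
a * ( P ) -> T
a * ( A ) -> T
a * ( str ) -> T
a * ( str ) -> P
a * ( str ) -> A
a * ( str ) -> str

[T [P [P [A a]] * [A ( [T [P [A str]]] )]] -> [T [P [A str]]]]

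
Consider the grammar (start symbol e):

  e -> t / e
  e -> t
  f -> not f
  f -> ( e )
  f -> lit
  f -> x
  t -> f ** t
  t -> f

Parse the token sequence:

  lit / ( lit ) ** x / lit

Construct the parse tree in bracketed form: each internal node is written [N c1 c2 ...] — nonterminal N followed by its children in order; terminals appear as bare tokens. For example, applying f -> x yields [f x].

e
t / e
f / e
lit / e
lit / t / e
lit / f ** t / e
lit / ( e ) ** t / e
lit / ( t ) ** t / e
lit / ( f ) ** t / e
lit / ( lit ) ** t / e
lit / ( lit ) ** f / e
lit / ( lit ) ** x / e
lit / ( lit ) ** x / t
lit / ( lit ) ** x / f
lit / ( lit ) ** x / lit

[e [t [f lit]] / [e [t [f ( [e [t [f lit]]] )] ** [t [f x]]] / [e [t [f lit]]]]]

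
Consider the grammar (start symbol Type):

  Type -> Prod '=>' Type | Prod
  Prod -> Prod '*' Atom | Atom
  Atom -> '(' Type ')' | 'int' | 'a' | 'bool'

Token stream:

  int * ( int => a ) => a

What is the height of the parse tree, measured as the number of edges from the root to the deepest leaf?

[Type [Prod [Prod [Atom int]] * [Atom ( [Type [Prod [Atom int]] => [Type [Prod [Atom a]]]] )]] => [Type [Prod [Atom a]]]]

7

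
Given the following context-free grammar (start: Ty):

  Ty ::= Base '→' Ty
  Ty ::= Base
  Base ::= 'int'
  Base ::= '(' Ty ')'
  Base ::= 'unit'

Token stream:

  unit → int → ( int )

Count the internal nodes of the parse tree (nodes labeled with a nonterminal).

[Ty [Base unit] → [Ty [Base int] → [Ty [Base ( [Ty [Base int]] )]]]]

8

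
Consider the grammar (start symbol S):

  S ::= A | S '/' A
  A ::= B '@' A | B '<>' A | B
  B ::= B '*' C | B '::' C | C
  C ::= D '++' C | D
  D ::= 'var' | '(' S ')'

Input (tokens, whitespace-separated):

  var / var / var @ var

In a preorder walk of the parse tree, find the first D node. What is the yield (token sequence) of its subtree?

var

[S [S [S [A [B [C [D var]]]]] / [A [B [C [D var]]]]] / [A [B [C [D var]]] @ [A [B [C [D var]]]]]]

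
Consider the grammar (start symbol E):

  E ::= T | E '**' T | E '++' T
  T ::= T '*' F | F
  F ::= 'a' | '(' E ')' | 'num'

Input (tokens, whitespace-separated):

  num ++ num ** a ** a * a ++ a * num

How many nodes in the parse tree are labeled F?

7

[E [E [E [E [E [T [F num]]] ++ [T [F num]]] ** [T [F a]]] ** [T [T [F a]] * [F a]]] ++ [T [T [F a]] * [F num]]]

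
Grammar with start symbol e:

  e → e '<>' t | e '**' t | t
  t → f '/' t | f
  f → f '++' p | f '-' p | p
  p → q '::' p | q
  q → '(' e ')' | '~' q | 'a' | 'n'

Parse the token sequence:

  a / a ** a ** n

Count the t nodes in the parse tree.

[e [e [e [t [f [p [q a]]] / [t [f [p [q a]]]]]] ** [t [f [p [q a]]]]] ** [t [f [p [q n]]]]]

4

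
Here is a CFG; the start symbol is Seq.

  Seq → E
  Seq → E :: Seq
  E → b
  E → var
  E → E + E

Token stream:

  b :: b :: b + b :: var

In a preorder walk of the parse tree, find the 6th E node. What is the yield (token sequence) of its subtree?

var

[Seq [E b] :: [Seq [E b] :: [Seq [E [E b] + [E b]] :: [Seq [E var]]]]]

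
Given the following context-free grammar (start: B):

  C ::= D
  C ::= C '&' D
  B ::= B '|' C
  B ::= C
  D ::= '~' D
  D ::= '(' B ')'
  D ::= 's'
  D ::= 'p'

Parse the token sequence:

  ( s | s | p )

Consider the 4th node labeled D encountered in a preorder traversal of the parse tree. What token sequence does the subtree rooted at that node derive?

p

[B [C [D ( [B [B [B [C [D s]]] | [C [D s]]] | [C [D p]]] )]]]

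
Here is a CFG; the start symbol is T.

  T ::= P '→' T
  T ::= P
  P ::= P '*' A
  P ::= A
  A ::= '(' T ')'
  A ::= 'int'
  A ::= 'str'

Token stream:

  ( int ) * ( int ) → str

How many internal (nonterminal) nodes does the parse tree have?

[T [P [P [A ( [T [P [A int]]] )]] * [A ( [T [P [A int]]] )]] → [T [P [A str]]]]

14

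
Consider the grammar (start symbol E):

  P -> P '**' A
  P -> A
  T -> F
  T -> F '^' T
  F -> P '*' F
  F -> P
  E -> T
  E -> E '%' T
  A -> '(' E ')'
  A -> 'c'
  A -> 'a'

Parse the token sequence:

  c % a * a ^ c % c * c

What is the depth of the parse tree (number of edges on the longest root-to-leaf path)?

[E [E [E [T [F [P [A c]]]]] % [T [F [P [A a]] * [F [P [A a]]]] ^ [T [F [P [A c]]]]]] % [T [F [P [A c]] * [F [P [A c]]]]]]

7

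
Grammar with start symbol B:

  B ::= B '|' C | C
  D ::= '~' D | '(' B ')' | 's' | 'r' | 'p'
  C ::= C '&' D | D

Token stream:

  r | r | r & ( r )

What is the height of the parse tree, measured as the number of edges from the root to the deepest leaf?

6

[B [B [B [C [D r]]] | [C [D r]]] | [C [C [D r]] & [D ( [B [C [D r]]] )]]]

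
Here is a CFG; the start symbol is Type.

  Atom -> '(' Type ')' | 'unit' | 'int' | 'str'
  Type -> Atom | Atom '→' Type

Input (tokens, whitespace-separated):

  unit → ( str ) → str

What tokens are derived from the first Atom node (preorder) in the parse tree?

[Type [Atom unit] → [Type [Atom ( [Type [Atom str]] )] → [Type [Atom str]]]]

unit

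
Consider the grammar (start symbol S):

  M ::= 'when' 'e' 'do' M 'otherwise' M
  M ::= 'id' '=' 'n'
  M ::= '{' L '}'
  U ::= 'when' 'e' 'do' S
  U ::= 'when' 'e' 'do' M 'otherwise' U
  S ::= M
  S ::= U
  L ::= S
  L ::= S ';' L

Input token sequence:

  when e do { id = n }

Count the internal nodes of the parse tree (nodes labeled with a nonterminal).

7

[S [U when e do [S [M { [L [S [M id = n]]] }]]]]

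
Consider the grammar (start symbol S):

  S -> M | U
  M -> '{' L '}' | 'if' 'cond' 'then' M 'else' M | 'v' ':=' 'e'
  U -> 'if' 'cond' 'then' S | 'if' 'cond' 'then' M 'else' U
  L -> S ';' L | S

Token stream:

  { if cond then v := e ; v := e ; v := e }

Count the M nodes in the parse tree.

4

[S [M { [L [S [U if cond then [S [M v := e]]]] ; [L [S [M v := e]] ; [L [S [M v := e]]]]] }]]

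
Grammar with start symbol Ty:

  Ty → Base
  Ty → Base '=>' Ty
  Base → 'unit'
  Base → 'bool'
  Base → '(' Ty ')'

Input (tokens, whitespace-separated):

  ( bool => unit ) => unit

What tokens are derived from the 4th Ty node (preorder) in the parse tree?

unit

[Ty [Base ( [Ty [Base bool] => [Ty [Base unit]]] )] => [Ty [Base unit]]]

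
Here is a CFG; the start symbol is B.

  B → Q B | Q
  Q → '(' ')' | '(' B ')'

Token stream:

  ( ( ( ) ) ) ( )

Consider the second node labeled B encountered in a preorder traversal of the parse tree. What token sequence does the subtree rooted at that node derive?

( ( ) )

[B [Q ( [B [Q ( [B [Q ( )]] )]] )] [B [Q ( )]]]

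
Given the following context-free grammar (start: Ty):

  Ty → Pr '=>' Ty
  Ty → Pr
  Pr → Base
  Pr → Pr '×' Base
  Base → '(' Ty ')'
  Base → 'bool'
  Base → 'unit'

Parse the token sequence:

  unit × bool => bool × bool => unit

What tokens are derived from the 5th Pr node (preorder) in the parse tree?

[Ty [Pr [Pr [Base unit]] × [Base bool]] => [Ty [Pr [Pr [Base bool]] × [Base bool]] => [Ty [Pr [Base unit]]]]]

unit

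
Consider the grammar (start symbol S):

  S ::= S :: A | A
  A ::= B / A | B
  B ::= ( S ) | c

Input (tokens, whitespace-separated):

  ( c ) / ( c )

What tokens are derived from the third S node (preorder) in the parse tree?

c

[S [A [B ( [S [A [B c]]] )] / [A [B ( [S [A [B c]]] )]]]]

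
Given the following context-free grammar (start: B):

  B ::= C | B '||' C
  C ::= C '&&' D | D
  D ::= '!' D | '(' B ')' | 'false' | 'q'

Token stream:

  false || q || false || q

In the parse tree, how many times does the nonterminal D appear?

[B [B [B [B [C [D false]]] || [C [D q]]] || [C [D false]]] || [C [D q]]]

4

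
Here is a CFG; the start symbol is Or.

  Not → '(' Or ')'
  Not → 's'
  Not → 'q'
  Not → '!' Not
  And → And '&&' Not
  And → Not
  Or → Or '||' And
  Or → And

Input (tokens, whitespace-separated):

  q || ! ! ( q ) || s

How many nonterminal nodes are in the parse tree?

[Or [Or [Or [And [Not q]]] || [And [Not ! [Not ! [Not ( [Or [And [Not q]]] )]]]]] || [And [Not s]]]

14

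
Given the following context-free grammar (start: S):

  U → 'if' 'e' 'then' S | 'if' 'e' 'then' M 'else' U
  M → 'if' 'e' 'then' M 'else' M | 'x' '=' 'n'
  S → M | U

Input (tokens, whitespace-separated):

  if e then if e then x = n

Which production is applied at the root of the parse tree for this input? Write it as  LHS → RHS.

[S [U if e then [S [U if e then [S [M x = n]]]]]]

S → U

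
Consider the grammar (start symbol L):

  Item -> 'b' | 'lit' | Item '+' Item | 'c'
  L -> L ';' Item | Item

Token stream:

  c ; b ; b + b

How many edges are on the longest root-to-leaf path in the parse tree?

[L [L [L [Item c]] ; [Item b]] ; [Item [Item b] + [Item b]]]

4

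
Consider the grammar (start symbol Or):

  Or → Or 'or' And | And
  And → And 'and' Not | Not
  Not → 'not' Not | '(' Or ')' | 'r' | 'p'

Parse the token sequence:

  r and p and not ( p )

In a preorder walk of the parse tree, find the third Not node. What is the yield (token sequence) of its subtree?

not ( p )

[Or [And [And [And [Not r]] and [Not p]] and [Not not [Not ( [Or [And [Not p]]] )]]]]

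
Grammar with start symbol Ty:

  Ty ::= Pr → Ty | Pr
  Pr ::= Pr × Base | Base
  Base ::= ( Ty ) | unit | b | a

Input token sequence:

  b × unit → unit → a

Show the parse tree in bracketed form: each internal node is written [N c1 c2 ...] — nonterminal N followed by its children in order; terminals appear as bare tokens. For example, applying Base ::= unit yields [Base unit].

[Ty [Pr [Pr [Base b]] × [Base unit]] → [Ty [Pr [Base unit]] → [Ty [Pr [Base a]]]]]

Ty
Pr → Ty
Pr × Base → Ty
Base × Base → Ty
b × Base → Ty
b × unit → Ty
b × unit → Pr → Ty
b × unit → Base → Ty
b × unit → unit → Ty
b × unit → unit → Pr
b × unit → unit → Base
b × unit → unit → a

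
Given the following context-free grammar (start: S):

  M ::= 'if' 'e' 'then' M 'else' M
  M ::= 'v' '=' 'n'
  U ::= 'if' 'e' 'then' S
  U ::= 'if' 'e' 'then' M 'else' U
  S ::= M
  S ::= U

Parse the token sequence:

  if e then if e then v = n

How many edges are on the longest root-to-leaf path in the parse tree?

[S [U if e then [S [U if e then [S [M v = n]]]]]]

6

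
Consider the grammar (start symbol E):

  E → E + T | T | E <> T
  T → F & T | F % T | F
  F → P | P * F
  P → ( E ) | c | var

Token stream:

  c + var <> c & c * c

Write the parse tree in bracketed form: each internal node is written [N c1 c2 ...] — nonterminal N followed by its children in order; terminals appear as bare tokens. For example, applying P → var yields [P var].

E
E <> T
E + T <> T
T + T <> T
F + T <> T
P + T <> T
c + T <> T
c + F <> T
c + P <> T
c + var <> T
c + var <> F & T
c + var <> P & T
c + var <> c & T
c + var <> c & F
c + var <> c & P * F
c + var <> c & c * F
c + var <> c & c * P
c + var <> c & c * c

[E [E [E [T [F [P c]]]] + [T [F [P var]]]] <> [T [F [P c]] & [T [F [P c] * [F [P c]]]]]]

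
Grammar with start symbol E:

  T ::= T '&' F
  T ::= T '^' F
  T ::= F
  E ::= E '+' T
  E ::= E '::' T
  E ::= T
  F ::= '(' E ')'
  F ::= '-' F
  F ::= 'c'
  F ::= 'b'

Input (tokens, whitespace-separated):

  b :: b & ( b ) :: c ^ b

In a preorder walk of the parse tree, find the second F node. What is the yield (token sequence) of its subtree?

[E [E [E [T [F b]]] :: [T [T [F b]] & [F ( [E [T [F b]]] )]]] :: [T [T [F c]] ^ [F b]]]

b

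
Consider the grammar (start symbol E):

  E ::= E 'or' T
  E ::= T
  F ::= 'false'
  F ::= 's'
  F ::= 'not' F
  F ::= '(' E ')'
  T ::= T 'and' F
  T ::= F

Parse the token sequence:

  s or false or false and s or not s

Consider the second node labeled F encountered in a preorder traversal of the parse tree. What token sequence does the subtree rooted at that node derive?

[E [E [E [E [T [F s]]] or [T [F false]]] or [T [T [F false]] and [F s]]] or [T [F not [F s]]]]

false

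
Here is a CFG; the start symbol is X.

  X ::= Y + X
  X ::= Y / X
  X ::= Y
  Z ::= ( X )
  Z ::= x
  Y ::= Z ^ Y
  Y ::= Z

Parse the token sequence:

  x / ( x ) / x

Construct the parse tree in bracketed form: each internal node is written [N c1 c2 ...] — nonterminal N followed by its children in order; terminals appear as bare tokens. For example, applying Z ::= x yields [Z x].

[X [Y [Z x]] / [X [Y [Z ( [X [Y [Z x]]] )]] / [X [Y [Z x]]]]]

X
Y / X
Z / X
x / X
x / Y / X
x / Z / X
x / ( X ) / X
x / ( Y ) / X
x / ( Z ) / X
x / ( x ) / X
x / ( x ) / Y
x / ( x ) / Z
x / ( x ) / x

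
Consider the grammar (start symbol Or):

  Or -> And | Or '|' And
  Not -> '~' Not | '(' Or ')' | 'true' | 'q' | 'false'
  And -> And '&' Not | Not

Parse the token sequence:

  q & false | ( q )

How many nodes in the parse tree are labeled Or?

3

[Or [Or [And [And [Not q]] & [Not false]]] | [And [Not ( [Or [And [Not q]]] )]]]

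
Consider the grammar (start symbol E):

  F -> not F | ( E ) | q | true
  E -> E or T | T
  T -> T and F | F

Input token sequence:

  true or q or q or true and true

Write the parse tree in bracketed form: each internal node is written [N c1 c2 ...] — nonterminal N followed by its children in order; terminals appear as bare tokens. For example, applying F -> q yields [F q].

[E [E [E [E [T [F true]]] or [T [F q]]] or [T [F q]]] or [T [T [F true]] and [F true]]]

E
E or T
E or T or T
E or T or T or T
T or T or T or T
F or T or T or T
true or T or T or T
true or F or T or T
true or q or T or T
true or q or F or T
true or q or q or T
true or q or q or T and F
true or q or q or F and F
true or q or q or true and F
true or q or q or true and true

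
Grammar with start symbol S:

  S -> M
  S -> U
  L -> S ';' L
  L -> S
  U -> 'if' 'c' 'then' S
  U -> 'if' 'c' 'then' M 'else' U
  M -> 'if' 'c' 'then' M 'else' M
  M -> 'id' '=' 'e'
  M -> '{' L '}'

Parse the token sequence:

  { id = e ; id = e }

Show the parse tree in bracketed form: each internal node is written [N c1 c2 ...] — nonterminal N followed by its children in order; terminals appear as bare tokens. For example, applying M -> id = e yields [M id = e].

[S [M { [L [S [M id = e]] ; [L [S [M id = e]]]] }]]

S
M
{ L }
{ S ; L }
{ M ; L }
{ id = e ; L }
{ id = e ; S }
{ id = e ; M }
{ id = e ; id = e }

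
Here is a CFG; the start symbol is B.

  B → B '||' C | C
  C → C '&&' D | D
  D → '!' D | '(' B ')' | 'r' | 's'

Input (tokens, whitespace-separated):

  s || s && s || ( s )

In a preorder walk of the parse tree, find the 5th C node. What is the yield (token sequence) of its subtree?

s

[B [B [B [C [D s]]] || [C [C [D s]] && [D s]]] || [C [D ( [B [C [D s]]] )]]]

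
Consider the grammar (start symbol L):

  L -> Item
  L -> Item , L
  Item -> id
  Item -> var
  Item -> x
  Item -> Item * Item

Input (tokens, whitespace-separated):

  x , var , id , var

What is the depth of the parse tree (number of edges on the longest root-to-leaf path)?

[L [Item x] , [L [Item var] , [L [Item id] , [L [Item var]]]]]

5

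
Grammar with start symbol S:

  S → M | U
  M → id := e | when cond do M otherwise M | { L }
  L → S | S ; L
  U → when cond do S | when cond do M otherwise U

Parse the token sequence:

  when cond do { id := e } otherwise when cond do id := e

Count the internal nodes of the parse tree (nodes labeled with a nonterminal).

9

[S [U when cond do [M { [L [S [M id := e]]] }] otherwise [U when cond do [S [M id := e]]]]]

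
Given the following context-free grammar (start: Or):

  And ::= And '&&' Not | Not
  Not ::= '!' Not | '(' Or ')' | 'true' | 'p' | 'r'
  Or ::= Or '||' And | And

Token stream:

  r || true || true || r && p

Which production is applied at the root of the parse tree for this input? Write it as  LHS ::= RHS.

[Or [Or [Or [Or [And [Not r]]] || [And [Not true]]] || [And [Not true]]] || [And [And [Not r]] && [Not p]]]

Or ::= Or '||' And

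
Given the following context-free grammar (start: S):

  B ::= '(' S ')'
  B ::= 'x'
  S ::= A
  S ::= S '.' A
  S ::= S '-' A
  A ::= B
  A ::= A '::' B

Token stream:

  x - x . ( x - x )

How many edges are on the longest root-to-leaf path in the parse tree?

[S [S [S [A [B x]]] - [A [B x]]] . [A [B ( [S [S [A [B x]]] - [A [B x]]] )]]]

7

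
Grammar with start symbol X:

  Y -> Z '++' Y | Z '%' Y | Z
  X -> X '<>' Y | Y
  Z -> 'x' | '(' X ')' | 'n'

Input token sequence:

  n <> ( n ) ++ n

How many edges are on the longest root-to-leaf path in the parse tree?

[X [X [Y [Z n]]] <> [Y [Z ( [X [Y [Z n]]] )] ++ [Y [Z n]]]]

6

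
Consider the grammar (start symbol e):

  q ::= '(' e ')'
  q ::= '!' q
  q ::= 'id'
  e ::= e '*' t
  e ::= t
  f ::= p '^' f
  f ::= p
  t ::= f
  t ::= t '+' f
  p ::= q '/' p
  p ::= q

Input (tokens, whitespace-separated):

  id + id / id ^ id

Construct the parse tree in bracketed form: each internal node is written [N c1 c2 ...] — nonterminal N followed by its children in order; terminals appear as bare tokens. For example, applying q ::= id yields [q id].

e
t
t + f
f + f
p + f
q + f
id + f
id + p ^ f
id + q / p ^ f
id + id / p ^ f
id + id / q ^ f
id + id / id ^ f
id + id / id ^ p
id + id / id ^ q
id + id / id ^ id

[e [t [t [f [p [q id]]]] + [f [p [q id] / [p [q id]]] ^ [f [p [q id]]]]]]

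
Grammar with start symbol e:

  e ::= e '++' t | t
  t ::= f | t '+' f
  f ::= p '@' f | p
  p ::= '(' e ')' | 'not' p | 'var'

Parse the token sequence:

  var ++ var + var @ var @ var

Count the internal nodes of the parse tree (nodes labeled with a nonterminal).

[e [e [t [f [p var]]]] ++ [t [t [f [p var]]] + [f [p var] @ [f [p var] @ [f [p var]]]]]]

15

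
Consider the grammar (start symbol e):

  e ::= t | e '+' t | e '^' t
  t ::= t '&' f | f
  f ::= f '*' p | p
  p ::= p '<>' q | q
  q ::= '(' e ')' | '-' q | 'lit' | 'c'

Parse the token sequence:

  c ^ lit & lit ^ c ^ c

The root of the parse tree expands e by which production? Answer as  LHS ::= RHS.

[e [e [e [e [t [f [p [q c]]]]] ^ [t [t [f [p [q lit]]]] & [f [p [q lit]]]]] ^ [t [f [p [q c]]]]] ^ [t [f [p [q c]]]]]

e ::= e '^' t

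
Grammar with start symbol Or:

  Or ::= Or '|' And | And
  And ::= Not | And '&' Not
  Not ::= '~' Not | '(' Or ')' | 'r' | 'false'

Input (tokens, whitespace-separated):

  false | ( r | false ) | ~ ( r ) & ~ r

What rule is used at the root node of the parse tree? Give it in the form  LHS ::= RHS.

[Or [Or [Or [And [Not false]]] | [And [Not ( [Or [Or [And [Not r]]] | [And [Not false]]] )]]] | [And [And [Not ~ [Not ( [Or [And [Not r]]] )]]] & [Not ~ [Not r]]]]

Or ::= Or '|' And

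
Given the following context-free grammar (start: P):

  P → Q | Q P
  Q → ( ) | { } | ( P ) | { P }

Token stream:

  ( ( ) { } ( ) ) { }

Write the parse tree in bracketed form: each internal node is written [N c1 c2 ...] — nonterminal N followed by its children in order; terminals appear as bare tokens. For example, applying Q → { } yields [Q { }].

[P [Q ( [P [Q ( )] [P [Q { }] [P [Q ( )]]]] )] [P [Q { }]]]

P
Q P
( P ) P
( Q P ) P
( ( ) P ) P
( ( ) Q P ) P
( ( ) { } P ) P
( ( ) { } Q ) P
( ( ) { } ( ) ) P
( ( ) { } ( ) ) Q
( ( ) { } ( ) ) { }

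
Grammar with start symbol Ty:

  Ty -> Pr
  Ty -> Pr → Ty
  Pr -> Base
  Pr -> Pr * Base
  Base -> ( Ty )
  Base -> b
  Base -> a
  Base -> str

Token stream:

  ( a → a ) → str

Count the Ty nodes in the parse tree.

[Ty [Pr [Base ( [Ty [Pr [Base a]] → [Ty [Pr [Base a]]]] )]] → [Ty [Pr [Base str]]]]

4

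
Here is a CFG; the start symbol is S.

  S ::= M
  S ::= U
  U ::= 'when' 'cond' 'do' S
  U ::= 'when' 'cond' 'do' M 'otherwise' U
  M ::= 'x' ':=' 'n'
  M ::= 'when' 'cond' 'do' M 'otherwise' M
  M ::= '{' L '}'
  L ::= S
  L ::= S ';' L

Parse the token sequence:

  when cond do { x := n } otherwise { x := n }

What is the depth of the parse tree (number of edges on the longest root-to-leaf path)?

6

[S [M when cond do [M { [L [S [M x := n]]] }] otherwise [M { [L [S [M x := n]]] }]]]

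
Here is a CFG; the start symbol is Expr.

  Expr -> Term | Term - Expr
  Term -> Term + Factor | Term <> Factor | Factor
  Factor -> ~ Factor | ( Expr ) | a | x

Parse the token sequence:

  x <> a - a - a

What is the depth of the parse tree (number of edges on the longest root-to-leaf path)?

5

[Expr [Term [Term [Factor x]] <> [Factor a]] - [Expr [Term [Factor a]] - [Expr [Term [Factor a]]]]]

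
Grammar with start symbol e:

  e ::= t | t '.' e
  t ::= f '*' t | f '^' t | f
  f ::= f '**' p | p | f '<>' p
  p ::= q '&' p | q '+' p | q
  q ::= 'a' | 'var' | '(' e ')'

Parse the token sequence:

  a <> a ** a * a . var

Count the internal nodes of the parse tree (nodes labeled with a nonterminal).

20

[e [t [f [f [f [p [q a]]] <> [p [q a]]] ** [p [q a]]] * [t [f [p [q a]]]]] . [e [t [f [p [q var]]]]]]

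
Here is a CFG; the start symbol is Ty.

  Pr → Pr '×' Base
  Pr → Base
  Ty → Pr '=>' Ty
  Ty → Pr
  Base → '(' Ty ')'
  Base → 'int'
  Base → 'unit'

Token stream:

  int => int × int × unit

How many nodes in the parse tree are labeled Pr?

4

[Ty [Pr [Base int]] => [Ty [Pr [Pr [Pr [Base int]] × [Base int]] × [Base unit]]]]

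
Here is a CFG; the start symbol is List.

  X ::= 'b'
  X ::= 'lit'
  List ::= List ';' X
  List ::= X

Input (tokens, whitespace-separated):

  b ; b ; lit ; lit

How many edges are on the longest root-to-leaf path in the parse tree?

5

[List [List [List [List [X b]] ; [X b]] ; [X lit]] ; [X lit]]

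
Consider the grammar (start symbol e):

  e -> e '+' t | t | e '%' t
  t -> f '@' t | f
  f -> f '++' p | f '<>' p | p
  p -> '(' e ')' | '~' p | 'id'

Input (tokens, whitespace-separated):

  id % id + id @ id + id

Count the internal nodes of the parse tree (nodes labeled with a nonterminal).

[e [e [e [e [t [f [p id]]]] % [t [f [p id]]]] + [t [f [p id]] @ [t [f [p id]]]]] + [t [f [p id]]]]

19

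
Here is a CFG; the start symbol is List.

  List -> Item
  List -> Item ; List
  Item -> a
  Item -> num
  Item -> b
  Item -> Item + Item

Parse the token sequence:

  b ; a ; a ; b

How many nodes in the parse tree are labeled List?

4

[List [Item b] ; [List [Item a] ; [List [Item a] ; [List [Item b]]]]]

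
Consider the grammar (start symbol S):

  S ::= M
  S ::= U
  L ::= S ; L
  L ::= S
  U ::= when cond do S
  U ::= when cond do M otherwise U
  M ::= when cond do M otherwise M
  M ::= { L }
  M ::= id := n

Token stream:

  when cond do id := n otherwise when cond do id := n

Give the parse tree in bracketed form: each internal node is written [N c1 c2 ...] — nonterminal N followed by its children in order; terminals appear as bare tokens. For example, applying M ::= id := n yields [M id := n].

[S [U when cond do [M id := n] otherwise [U when cond do [S [M id := n]]]]]

S
U
when cond do M otherwise U
when cond do id := n otherwise U
when cond do id := n otherwise when cond do S
when cond do id := n otherwise when cond do M
when cond do id := n otherwise when cond do id := n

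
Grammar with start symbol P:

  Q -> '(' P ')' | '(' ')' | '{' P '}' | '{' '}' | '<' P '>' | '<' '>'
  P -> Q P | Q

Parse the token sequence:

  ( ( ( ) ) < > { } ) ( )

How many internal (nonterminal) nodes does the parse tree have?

12

[P [Q ( [P [Q ( [P [Q ( )]] )] [P [Q < >] [P [Q { }]]]] )] [P [Q ( )]]]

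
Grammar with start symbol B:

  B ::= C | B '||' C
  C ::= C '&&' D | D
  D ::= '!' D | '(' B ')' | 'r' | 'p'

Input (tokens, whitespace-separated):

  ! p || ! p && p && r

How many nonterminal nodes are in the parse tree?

12

[B [B [C [D ! [D p]]]] || [C [C [C [D ! [D p]]] && [D p]] && [D r]]]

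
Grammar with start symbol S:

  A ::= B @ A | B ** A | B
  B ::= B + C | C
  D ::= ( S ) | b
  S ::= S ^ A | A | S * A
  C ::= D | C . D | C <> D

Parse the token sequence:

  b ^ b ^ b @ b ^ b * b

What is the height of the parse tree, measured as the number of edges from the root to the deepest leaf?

[S [S [S [S [S [A [B [C [D b]]]]] ^ [A [B [C [D b]]]]] ^ [A [B [C [D b]]] @ [A [B [C [D b]]]]]] ^ [A [B [C [D b]]]]] * [A [B [C [D b]]]]]

9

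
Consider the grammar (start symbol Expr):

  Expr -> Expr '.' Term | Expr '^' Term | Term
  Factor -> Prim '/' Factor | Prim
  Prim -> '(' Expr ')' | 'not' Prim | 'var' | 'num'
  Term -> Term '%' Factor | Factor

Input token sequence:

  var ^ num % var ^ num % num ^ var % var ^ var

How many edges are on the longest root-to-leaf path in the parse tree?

[Expr [Expr [Expr [Expr [Expr [Term [Factor [Prim var]]]] ^ [Term [Term [Factor [Prim num]]] % [Factor [Prim var]]]] ^ [Term [Term [Factor [Prim num]]] % [Factor [Prim num]]]] ^ [Term [Term [Factor [Prim var]]] % [Factor [Prim var]]]] ^ [Term [Factor [Prim var]]]]

8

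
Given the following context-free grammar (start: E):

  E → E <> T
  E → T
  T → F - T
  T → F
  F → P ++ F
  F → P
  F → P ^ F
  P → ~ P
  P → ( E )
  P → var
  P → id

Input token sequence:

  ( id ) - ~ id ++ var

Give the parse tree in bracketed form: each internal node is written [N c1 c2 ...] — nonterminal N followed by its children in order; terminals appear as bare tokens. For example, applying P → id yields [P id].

[E [T [F [P ( [E [T [F [P id]]]] )]] - [T [F [P ~ [P id]] ++ [F [P var]]]]]]

E
T
F - T
P - T
( E ) - T
( T ) - T
( F ) - T
( P ) - T
( id ) - T
( id ) - F
( id ) - P ++ F
( id ) - ~ P ++ F
( id ) - ~ id ++ F
( id ) - ~ id ++ P
( id ) - ~ id ++ var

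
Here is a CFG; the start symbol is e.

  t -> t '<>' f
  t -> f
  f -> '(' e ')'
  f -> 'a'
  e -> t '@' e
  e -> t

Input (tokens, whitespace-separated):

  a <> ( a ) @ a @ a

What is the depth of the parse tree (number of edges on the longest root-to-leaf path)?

[e [t [t [f a]] <> [f ( [e [t [f a]]] )]] @ [e [t [f a]] @ [e [t [f a]]]]]

6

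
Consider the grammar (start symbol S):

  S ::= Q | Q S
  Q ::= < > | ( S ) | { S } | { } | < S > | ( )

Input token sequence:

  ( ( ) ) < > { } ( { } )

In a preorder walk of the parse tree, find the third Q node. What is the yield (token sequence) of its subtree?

< >

[S [Q ( [S [Q ( )]] )] [S [Q < >] [S [Q { }] [S [Q ( [S [Q { }]] )]]]]]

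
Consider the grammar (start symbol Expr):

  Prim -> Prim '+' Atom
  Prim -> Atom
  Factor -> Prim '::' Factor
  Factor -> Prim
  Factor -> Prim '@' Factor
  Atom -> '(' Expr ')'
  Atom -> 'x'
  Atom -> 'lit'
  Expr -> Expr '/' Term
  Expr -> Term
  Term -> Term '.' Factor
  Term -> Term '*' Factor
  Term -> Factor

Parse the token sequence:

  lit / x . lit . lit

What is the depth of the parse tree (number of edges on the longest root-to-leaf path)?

7

[Expr [Expr [Term [Factor [Prim [Atom lit]]]]] / [Term [Term [Term [Factor [Prim [Atom x]]]] . [Factor [Prim [Atom lit]]]] . [Factor [Prim [Atom lit]]]]]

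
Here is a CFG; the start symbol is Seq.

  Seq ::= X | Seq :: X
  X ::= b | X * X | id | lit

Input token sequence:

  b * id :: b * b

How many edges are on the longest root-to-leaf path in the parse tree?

[Seq [Seq [X [X b] * [X id]]] :: [X [X b] * [X b]]]

4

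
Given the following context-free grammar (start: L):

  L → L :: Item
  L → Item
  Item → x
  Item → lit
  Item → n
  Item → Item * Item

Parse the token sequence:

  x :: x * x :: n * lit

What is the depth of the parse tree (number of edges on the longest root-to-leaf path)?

[L [L [L [Item x]] :: [Item [Item x] * [Item x]]] :: [Item [Item n] * [Item lit]]]

4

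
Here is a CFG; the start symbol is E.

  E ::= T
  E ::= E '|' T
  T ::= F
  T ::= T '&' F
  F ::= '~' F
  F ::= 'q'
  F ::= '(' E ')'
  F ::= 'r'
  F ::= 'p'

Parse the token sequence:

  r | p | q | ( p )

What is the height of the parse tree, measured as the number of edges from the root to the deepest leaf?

6

[E [E [E [E [T [F r]]] | [T [F p]]] | [T [F q]]] | [T [F ( [E [T [F p]]] )]]]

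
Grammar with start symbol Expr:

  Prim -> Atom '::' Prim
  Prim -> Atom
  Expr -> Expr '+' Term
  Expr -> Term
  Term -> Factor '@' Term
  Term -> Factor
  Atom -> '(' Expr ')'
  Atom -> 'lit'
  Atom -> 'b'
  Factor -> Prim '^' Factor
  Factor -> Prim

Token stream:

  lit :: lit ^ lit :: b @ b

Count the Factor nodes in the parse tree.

3

[Expr [Term [Factor [Prim [Atom lit] :: [Prim [Atom lit]]] ^ [Factor [Prim [Atom lit] :: [Prim [Atom b]]]]] @ [Term [Factor [Prim [Atom b]]]]]]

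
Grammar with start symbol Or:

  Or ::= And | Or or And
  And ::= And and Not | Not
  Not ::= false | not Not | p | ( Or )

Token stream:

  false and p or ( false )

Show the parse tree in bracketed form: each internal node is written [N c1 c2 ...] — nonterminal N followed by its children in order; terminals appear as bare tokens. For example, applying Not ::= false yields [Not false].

Or
Or or And
And or And
And and Not or And
Not and Not or And
false and Not or And
false and p or And
false and p or Not
false and p or ( Or )
false and p or ( And )
false and p or ( Not )
false and p or ( false )

[Or [Or [And [And [Not false]] and [Not p]]] or [And [Not ( [Or [And [Not false]]] )]]]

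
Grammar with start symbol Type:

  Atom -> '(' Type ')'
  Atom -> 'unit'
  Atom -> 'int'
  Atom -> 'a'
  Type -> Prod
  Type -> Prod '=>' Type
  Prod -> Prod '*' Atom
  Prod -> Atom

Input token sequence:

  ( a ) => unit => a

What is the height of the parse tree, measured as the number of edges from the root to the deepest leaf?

6

[Type [Prod [Atom ( [Type [Prod [Atom a]]] )]] => [Type [Prod [Atom unit]] => [Type [Prod [Atom a]]]]]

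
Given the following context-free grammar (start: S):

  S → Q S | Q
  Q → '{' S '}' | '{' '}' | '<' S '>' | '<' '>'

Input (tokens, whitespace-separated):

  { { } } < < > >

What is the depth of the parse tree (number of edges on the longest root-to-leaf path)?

[S [Q { [S [Q { }]] }] [S [Q < [S [Q < >]] >]]]

5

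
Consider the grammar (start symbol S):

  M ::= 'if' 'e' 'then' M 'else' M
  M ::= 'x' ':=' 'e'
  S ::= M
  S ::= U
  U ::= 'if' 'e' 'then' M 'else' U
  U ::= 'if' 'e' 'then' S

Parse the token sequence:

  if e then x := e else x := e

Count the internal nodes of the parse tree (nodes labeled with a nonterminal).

4

[S [M if e then [M x := e] else [M x := e]]]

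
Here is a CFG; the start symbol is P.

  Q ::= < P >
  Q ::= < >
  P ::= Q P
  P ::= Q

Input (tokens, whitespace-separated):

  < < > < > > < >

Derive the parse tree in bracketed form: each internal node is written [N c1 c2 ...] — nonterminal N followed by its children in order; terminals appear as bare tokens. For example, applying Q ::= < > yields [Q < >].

[P [Q < [P [Q < >] [P [Q < >]]] >] [P [Q < >]]]

P
Q P
< P > P
< Q P > P
< < > P > P
< < > Q > P
< < > < > > P
< < > < > > Q
< < > < > > < >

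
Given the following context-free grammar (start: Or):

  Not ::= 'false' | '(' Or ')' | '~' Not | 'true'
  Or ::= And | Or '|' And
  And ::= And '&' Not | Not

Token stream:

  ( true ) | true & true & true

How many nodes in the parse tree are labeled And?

5

[Or [Or [And [Not ( [Or [And [Not true]]] )]]] | [And [And [And [Not true]] & [Not true]] & [Not true]]]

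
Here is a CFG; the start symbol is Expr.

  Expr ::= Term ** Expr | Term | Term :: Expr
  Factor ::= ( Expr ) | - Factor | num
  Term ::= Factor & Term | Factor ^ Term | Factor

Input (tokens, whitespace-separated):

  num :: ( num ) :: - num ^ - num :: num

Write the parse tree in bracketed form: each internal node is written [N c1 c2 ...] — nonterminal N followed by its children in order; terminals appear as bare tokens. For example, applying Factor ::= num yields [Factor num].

Expr
Term :: Expr
Factor :: Expr
num :: Expr
num :: Term :: Expr
num :: Factor :: Expr
num :: ( Expr ) :: Expr
num :: ( Term ) :: Expr
num :: ( Factor ) :: Expr
num :: ( num ) :: Expr
num :: ( num ) :: Term :: Expr
num :: ( num ) :: Factor ^ Term :: Expr
num :: ( num ) :: - Factor ^ Term :: Expr
num :: ( num ) :: - num ^ Term :: Expr
num :: ( num ) :: - num ^ Factor :: Expr
num :: ( num ) :: - num ^ - Factor :: Expr
num :: ( num ) :: - num ^ - num :: Expr
num :: ( num ) :: - num ^ - num :: Term
num :: ( num ) :: - num ^ - num :: Factor
num :: ( num ) :: - num ^ - num :: num

[Expr [Term [Factor num]] :: [Expr [Term [Factor ( [Expr [Term [Factor num]]] )]] :: [Expr [Term [Factor - [Factor num]] ^ [Term [Factor - [Factor num]]]] :: [Expr [Term [Factor num]]]]]]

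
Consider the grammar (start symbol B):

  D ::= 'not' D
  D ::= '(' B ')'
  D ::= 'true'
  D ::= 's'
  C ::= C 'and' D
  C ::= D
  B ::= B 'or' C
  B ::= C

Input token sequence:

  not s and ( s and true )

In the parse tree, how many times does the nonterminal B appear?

[B [C [C [D not [D s]]] and [D ( [B [C [C [D s]] and [D true]]] )]]]

2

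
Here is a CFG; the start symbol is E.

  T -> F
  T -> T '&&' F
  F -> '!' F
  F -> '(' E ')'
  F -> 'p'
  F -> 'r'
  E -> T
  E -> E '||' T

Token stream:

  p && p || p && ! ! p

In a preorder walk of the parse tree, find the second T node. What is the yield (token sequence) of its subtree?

p

[E [E [T [T [F p]] && [F p]]] || [T [T [F p]] && [F ! [F ! [F p]]]]]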